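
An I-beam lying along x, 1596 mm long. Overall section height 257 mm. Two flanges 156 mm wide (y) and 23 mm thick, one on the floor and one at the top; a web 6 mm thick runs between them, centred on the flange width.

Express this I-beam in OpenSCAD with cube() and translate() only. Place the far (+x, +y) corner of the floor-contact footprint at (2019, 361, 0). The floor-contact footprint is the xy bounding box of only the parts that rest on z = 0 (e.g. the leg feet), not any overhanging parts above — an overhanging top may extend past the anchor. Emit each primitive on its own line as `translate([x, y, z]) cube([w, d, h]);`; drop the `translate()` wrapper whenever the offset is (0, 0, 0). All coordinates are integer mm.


translate([423, 205, 0]) cube([1596, 156, 23]);
translate([423, 280, 23]) cube([1596, 6, 211]);
translate([423, 205, 234]) cube([1596, 156, 23]);


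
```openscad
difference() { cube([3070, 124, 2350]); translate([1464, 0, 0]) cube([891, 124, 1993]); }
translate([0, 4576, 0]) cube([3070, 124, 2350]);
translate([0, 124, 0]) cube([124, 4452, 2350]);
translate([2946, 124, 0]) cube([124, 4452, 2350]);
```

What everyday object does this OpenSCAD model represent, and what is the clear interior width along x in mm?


A single room. The interior width is 2822 mm.

Four walls enclosing a rectangle with a door in the front wall — a room. Outside width 3070 minus two 124 mm walls gives 2822 mm.


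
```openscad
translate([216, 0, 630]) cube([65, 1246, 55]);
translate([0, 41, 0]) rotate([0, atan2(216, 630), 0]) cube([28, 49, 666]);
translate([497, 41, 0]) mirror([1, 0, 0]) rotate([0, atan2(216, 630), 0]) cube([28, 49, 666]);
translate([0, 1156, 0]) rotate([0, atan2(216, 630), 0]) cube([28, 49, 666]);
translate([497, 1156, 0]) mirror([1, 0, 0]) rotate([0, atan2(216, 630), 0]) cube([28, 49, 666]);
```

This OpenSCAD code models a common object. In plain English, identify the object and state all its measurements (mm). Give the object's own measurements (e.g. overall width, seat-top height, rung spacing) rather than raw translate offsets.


A sawhorse. A 65×1246×55 mm beam (x, y, z) sits on two A-frame leg pairs. Each pair is two raked legs of 28×49 mm section (49 mm along y) splaying symmetrically in x. Each leg rises 630 mm vertically over 216 mm of horizontal reach and is 666 mm long along its own axis. Every leg's outer bottom edge rests on the floor and its outer top edge meets a bottom edge of the beam — the left legs (tilting toward +x) meet the beam's −x bottom edge, the right legs (their mirror images, tilting toward −x) meet its +x bottom edge — so the leg tops tuck under the beam, the beam's underside is 630 mm above the floor, and the feet are 497 mm apart outside-to-outside with the beam centred between them. The two leg pairs are set in 41 mm from either end of the beam.


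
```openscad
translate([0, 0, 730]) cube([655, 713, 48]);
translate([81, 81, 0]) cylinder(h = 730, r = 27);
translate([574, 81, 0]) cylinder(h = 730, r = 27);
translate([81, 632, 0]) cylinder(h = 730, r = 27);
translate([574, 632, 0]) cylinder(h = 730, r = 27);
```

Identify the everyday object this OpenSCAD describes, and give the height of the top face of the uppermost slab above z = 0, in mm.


A table. The table height is 778 mm.

A 655×713×48 slab sits at z = 730 on four Ø54 mm round legs — a table. The top surface is at 730 + 48 = 778 mm.


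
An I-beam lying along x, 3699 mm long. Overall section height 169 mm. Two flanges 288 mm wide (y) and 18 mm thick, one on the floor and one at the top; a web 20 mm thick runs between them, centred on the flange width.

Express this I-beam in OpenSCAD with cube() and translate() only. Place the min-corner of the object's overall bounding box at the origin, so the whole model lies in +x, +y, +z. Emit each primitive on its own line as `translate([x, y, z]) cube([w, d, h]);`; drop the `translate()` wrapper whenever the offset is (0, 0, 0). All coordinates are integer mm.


cube([3699, 288, 18]);
translate([0, 134, 18]) cube([3699, 20, 133]);
translate([0, 0, 151]) cube([3699, 288, 18]);


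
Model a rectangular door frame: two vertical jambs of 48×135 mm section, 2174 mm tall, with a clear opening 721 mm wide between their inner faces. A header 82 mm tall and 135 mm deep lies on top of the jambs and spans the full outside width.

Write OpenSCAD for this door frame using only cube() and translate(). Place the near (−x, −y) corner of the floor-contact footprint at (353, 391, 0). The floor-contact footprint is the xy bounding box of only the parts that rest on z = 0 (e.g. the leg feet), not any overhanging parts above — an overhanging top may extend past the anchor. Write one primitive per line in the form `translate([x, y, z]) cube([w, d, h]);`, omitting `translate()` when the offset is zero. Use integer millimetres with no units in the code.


translate([353, 391, 0]) cube([48, 135, 2174]);
translate([1122, 391, 0]) cube([48, 135, 2174]);
translate([353, 391, 2174]) cube([817, 135, 82]);


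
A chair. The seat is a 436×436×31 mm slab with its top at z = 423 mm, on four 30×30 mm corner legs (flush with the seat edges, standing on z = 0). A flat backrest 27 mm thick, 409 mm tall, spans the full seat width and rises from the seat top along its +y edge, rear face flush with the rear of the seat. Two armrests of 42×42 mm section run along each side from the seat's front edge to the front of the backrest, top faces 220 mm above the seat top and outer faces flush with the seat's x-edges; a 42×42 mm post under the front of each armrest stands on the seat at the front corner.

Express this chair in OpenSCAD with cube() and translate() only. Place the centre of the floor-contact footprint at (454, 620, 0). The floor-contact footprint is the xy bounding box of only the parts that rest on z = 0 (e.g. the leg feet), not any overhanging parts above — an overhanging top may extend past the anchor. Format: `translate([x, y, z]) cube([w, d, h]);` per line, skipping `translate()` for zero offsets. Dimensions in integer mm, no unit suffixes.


translate([236, 402, 392]) cube([436, 436, 31]);
translate([236, 402, 0]) cube([30, 30, 392]);
translate([642, 402, 0]) cube([30, 30, 392]);
translate([236, 808, 0]) cube([30, 30, 392]);
translate([642, 808, 0]) cube([30, 30, 392]);
translate([236, 811, 423]) cube([436, 27, 409]);
translate([236, 402, 601]) cube([42, 409, 42]);
translate([630, 402, 601]) cube([42, 409, 42]);
translate([236, 402, 423]) cube([42, 42, 178]);
translate([630, 402, 423]) cube([42, 42, 178]);


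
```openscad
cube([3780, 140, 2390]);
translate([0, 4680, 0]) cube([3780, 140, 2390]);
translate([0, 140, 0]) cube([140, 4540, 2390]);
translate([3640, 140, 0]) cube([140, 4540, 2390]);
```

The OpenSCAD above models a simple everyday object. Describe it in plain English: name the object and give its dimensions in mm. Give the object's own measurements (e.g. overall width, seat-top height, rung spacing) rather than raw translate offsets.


The wall frame of a small rectangular building: four walls, each 2390 mm tall and 140 mm thick, enclosing a footprint 3780 mm (x) by 4820 mm (y) outside-to-outside, with no floor or roof. The front and back walls (the −y and +y sides) span the full width; the two side walls fit between them.


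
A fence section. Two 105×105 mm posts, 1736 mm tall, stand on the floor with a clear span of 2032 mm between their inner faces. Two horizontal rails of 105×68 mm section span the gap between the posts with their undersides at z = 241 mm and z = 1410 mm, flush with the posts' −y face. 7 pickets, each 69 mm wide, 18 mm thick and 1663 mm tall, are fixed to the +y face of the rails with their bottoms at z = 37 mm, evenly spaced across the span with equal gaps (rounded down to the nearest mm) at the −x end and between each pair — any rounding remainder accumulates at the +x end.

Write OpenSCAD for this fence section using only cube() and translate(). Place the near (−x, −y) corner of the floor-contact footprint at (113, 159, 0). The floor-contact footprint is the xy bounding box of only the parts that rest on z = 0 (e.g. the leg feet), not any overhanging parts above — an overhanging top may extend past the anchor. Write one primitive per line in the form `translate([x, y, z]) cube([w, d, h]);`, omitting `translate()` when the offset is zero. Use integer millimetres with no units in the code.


translate([113, 159, 0]) cube([105, 105, 1736]);
translate([2250, 159, 0]) cube([105, 105, 1736]);
translate([218, 159, 241]) cube([2032, 105, 68]);
translate([218, 159, 1410]) cube([2032, 105, 68]);
translate([411, 264, 37]) cube([69, 18, 1663]);
translate([673, 264, 37]) cube([69, 18, 1663]);
translate([935, 264, 37]) cube([69, 18, 1663]);
translate([1197, 264, 37]) cube([69, 18, 1663]);
translate([1459, 264, 37]) cube([69, 18, 1663]);
translate([1721, 264, 37]) cube([69, 18, 1663]);
translate([1983, 264, 37]) cube([69, 18, 1663]);


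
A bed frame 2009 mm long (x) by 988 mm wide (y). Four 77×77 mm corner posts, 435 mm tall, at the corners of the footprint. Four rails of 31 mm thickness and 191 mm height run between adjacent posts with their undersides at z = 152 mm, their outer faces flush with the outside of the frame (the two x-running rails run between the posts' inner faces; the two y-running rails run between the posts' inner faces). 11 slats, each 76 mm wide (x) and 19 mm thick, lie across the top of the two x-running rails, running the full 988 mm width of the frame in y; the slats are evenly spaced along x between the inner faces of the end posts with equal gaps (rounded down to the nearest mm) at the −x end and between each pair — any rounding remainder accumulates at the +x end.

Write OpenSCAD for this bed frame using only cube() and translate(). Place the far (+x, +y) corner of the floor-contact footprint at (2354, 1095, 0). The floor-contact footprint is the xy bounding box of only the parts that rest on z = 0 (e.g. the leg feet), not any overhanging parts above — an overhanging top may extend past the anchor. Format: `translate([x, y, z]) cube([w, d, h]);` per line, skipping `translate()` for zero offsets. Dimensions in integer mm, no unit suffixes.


translate([345, 107, 0]) cube([77, 77, 435]);
translate([345, 1018, 0]) cube([77, 77, 435]);
translate([2277, 107, 0]) cube([77, 77, 435]);
translate([2277, 1018, 0]) cube([77, 77, 435]);
translate([422, 107, 152]) cube([1855, 31, 191]);
translate([422, 1064, 152]) cube([1855, 31, 191]);
translate([345, 184, 152]) cube([31, 834, 191]);
translate([2323, 184, 152]) cube([31, 834, 191]);
translate([506, 107, 343]) cube([76, 988, 19]);
translate([666, 107, 343]) cube([76, 988, 19]);
translate([826, 107, 343]) cube([76, 988, 19]);
translate([986, 107, 343]) cube([76, 988, 19]);
translate([1146, 107, 343]) cube([76, 988, 19]);
translate([1306, 107, 343]) cube([76, 988, 19]);
translate([1466, 107, 343]) cube([76, 988, 19]);
translate([1626, 107, 343]) cube([76, 988, 19]);
translate([1786, 107, 343]) cube([76, 988, 19]);
translate([1946, 107, 343]) cube([76, 988, 19]);
translate([2106, 107, 343]) cube([76, 988, 19]);


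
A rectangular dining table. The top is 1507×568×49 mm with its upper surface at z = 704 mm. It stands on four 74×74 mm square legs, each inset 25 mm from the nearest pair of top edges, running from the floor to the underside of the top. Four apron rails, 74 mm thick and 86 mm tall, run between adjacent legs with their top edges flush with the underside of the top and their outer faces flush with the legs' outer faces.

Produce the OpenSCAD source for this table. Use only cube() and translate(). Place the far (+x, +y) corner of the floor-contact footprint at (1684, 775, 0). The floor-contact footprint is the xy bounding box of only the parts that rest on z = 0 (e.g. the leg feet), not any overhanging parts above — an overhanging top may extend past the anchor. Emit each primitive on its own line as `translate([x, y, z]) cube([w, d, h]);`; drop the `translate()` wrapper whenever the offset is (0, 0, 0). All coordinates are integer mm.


translate([202, 232, 655]) cube([1507, 568, 49]);
translate([227, 257, 0]) cube([74, 74, 655]);
translate([1610, 257, 0]) cube([74, 74, 655]);
translate([227, 701, 0]) cube([74, 74, 655]);
translate([1610, 701, 0]) cube([74, 74, 655]);
translate([301, 257, 569]) cube([1309, 74, 86]);
translate([301, 701, 569]) cube([1309, 74, 86]);
translate([227, 331, 569]) cube([74, 370, 86]);
translate([1610, 331, 569]) cube([74, 370, 86]);


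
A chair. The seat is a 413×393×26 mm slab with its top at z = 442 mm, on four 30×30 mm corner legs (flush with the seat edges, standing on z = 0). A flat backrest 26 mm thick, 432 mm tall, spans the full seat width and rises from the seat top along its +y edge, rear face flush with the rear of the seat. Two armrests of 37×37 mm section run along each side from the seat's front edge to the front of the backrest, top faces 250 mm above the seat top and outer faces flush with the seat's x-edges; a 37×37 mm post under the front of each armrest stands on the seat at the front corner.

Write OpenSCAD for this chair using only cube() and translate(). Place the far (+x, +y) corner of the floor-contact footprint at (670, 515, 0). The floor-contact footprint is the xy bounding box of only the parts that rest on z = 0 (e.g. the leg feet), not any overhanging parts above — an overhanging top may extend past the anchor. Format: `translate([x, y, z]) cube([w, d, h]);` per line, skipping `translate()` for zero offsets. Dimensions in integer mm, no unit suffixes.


translate([257, 122, 416]) cube([413, 393, 26]);
translate([257, 122, 0]) cube([30, 30, 416]);
translate([640, 122, 0]) cube([30, 30, 416]);
translate([257, 485, 0]) cube([30, 30, 416]);
translate([640, 485, 0]) cube([30, 30, 416]);
translate([257, 489, 442]) cube([413, 26, 432]);
translate([257, 122, 655]) cube([37, 367, 37]);
translate([633, 122, 655]) cube([37, 367, 37]);
translate([257, 122, 442]) cube([37, 37, 213]);
translate([633, 122, 442]) cube([37, 37, 213]);


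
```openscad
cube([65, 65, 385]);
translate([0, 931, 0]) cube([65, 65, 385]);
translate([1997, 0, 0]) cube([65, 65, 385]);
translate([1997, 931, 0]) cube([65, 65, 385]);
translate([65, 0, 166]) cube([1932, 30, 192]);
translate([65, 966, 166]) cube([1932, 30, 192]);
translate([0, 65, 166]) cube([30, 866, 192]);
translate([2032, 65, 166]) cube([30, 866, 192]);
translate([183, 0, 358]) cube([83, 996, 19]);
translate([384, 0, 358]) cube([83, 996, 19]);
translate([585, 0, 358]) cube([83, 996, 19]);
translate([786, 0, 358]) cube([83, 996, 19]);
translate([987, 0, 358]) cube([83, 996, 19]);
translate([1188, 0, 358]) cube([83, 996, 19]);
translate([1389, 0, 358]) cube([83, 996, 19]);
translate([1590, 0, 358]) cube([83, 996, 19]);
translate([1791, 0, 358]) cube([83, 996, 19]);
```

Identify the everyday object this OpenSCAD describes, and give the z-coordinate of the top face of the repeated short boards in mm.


A bed frame. The slat-top height is 377 mm.

Four posts, four rails, and a row of slats — a bed frame. Slats sit on the rails at z = 166 + 192 = 358; with slat thickness 19, the top is 377 mm.


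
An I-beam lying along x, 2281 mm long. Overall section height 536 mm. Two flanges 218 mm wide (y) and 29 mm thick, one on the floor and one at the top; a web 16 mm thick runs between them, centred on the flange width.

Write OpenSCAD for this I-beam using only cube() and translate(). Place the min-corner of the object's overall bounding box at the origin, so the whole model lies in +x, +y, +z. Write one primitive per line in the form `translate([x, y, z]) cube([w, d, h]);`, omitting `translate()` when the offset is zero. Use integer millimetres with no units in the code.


cube([2281, 218, 29]);
translate([0, 101, 29]) cube([2281, 16, 478]);
translate([0, 0, 507]) cube([2281, 218, 29]);


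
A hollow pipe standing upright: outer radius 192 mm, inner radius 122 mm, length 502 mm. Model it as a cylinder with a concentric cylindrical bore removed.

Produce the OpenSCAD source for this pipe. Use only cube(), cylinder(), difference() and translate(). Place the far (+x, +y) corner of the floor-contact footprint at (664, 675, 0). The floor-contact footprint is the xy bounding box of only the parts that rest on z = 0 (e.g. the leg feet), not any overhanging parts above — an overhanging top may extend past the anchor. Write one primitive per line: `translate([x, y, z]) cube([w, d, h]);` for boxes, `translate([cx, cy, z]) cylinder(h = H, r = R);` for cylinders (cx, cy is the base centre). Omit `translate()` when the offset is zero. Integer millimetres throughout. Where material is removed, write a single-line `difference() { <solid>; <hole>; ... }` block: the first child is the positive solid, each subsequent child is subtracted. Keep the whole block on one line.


difference() { translate([472, 483, 0]) cylinder(h = 502, r = 192); translate([472, 483, 0]) cylinder(h = 502, r = 122); }


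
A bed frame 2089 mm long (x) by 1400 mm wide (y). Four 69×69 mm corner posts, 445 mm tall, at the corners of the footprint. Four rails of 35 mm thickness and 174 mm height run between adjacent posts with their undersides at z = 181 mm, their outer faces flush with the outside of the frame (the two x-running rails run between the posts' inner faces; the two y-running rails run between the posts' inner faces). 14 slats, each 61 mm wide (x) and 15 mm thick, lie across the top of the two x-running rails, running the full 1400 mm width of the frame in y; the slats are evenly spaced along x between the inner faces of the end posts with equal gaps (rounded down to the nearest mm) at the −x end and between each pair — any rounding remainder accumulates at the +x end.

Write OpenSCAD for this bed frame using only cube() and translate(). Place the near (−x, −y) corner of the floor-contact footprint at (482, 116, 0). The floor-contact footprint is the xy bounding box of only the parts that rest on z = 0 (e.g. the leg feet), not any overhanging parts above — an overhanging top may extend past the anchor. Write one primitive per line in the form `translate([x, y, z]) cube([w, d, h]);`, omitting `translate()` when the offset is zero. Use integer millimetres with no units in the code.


translate([482, 116, 0]) cube([69, 69, 445]);
translate([482, 1447, 0]) cube([69, 69, 445]);
translate([2502, 116, 0]) cube([69, 69, 445]);
translate([2502, 1447, 0]) cube([69, 69, 445]);
translate([551, 116, 181]) cube([1951, 35, 174]);
translate([551, 1481, 181]) cube([1951, 35, 174]);
translate([482, 185, 181]) cube([35, 1262, 174]);
translate([2536, 185, 181]) cube([35, 1262, 174]);
translate([624, 116, 355]) cube([61, 1400, 15]);
translate([758, 116, 355]) cube([61, 1400, 15]);
translate([892, 116, 355]) cube([61, 1400, 15]);
translate([1026, 116, 355]) cube([61, 1400, 15]);
translate([1160, 116, 355]) cube([61, 1400, 15]);
translate([1294, 116, 355]) cube([61, 1400, 15]);
translate([1428, 116, 355]) cube([61, 1400, 15]);
translate([1562, 116, 355]) cube([61, 1400, 15]);
translate([1696, 116, 355]) cube([61, 1400, 15]);
translate([1830, 116, 355]) cube([61, 1400, 15]);
translate([1964, 116, 355]) cube([61, 1400, 15]);
translate([2098, 116, 355]) cube([61, 1400, 15]);
translate([2232, 116, 355]) cube([61, 1400, 15]);
translate([2366, 116, 355]) cube([61, 1400, 15]);


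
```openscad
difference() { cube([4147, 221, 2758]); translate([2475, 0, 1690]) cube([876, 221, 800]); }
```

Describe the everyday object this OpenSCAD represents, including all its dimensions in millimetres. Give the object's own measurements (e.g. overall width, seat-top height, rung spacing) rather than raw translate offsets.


A wall 4147 mm long (x), 221 mm thick (y), 2758 mm tall, with a rectangular window opening cut through it. The opening is 876 mm wide and 800 mm tall; its sill is at z = 1690 mm and its near (−x) edge is 2475 mm from the wall's −x end. The opening passes through the full wall thickness.


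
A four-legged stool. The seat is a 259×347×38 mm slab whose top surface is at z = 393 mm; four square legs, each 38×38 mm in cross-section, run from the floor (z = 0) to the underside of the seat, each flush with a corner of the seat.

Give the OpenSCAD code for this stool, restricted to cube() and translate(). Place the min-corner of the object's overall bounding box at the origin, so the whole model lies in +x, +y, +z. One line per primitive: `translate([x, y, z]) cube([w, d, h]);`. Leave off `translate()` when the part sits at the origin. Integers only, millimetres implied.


translate([0, 0, 355]) cube([259, 347, 38]);
cube([38, 38, 355]);
translate([221, 0, 0]) cube([38, 38, 355]);
translate([0, 309, 0]) cube([38, 38, 355]);
translate([221, 309, 0]) cube([38, 38, 355]);


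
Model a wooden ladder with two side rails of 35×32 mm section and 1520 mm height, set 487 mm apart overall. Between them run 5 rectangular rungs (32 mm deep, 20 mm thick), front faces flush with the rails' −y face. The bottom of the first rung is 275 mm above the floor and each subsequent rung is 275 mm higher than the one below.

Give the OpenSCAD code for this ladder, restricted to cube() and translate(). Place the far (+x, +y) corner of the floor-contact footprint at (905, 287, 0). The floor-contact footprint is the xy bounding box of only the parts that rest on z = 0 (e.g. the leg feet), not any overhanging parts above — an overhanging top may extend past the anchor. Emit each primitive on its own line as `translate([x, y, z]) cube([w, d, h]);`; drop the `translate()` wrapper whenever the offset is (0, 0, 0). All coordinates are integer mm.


translate([418, 255, 0]) cube([35, 32, 1520]);
translate([870, 255, 0]) cube([35, 32, 1520]);
translate([453, 255, 275]) cube([417, 32, 20]);
translate([453, 255, 550]) cube([417, 32, 20]);
translate([453, 255, 825]) cube([417, 32, 20]);
translate([453, 255, 1100]) cube([417, 32, 20]);
translate([453, 255, 1375]) cube([417, 32, 20]);


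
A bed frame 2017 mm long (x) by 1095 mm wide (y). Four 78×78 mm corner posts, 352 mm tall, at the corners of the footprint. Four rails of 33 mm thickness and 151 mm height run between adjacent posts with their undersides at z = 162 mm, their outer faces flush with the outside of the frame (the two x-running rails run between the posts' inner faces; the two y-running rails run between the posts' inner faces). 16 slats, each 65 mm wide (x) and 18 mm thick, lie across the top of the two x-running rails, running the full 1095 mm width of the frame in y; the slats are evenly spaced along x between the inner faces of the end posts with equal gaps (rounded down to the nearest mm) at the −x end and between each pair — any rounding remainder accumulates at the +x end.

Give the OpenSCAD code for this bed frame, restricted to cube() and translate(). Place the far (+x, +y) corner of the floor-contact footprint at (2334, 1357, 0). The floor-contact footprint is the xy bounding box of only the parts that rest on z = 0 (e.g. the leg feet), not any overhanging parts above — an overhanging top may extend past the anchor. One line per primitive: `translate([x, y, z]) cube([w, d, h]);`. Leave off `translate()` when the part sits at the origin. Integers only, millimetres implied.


translate([317, 262, 0]) cube([78, 78, 352]);
translate([317, 1279, 0]) cube([78, 78, 352]);
translate([2256, 262, 0]) cube([78, 78, 352]);
translate([2256, 1279, 0]) cube([78, 78, 352]);
translate([395, 262, 162]) cube([1861, 33, 151]);
translate([395, 1324, 162]) cube([1861, 33, 151]);
translate([317, 340, 162]) cube([33, 939, 151]);
translate([2301, 340, 162]) cube([33, 939, 151]);
translate([443, 262, 313]) cube([65, 1095, 18]);
translate([556, 262, 313]) cube([65, 1095, 18]);
translate([669, 262, 313]) cube([65, 1095, 18]);
translate([782, 262, 313]) cube([65, 1095, 18]);
translate([895, 262, 313]) cube([65, 1095, 18]);
translate([1008, 262, 313]) cube([65, 1095, 18]);
translate([1121, 262, 313]) cube([65, 1095, 18]);
translate([1234, 262, 313]) cube([65, 1095, 18]);
translate([1347, 262, 313]) cube([65, 1095, 18]);
translate([1460, 262, 313]) cube([65, 1095, 18]);
translate([1573, 262, 313]) cube([65, 1095, 18]);
translate([1686, 262, 313]) cube([65, 1095, 18]);
translate([1799, 262, 313]) cube([65, 1095, 18]);
translate([1912, 262, 313]) cube([65, 1095, 18]);
translate([2025, 262, 313]) cube([65, 1095, 18]);
translate([2138, 262, 313]) cube([65, 1095, 18]);


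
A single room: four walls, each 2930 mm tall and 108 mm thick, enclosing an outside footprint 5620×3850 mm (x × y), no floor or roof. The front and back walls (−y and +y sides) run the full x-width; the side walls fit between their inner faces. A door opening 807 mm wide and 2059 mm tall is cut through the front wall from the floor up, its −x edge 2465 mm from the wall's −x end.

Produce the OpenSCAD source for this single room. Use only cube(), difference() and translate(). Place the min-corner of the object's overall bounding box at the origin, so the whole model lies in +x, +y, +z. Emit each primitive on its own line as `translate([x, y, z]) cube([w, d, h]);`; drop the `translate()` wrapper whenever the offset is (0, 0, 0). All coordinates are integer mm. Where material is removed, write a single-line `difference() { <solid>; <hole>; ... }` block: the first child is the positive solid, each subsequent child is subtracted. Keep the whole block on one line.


difference() { cube([5620, 108, 2930]); translate([2465, 0, 0]) cube([807, 108, 2059]); }
translate([0, 3742, 0]) cube([5620, 108, 2930]);
translate([0, 108, 0]) cube([108, 3634, 2930]);
translate([5512, 108, 0]) cube([108, 3634, 2930]);


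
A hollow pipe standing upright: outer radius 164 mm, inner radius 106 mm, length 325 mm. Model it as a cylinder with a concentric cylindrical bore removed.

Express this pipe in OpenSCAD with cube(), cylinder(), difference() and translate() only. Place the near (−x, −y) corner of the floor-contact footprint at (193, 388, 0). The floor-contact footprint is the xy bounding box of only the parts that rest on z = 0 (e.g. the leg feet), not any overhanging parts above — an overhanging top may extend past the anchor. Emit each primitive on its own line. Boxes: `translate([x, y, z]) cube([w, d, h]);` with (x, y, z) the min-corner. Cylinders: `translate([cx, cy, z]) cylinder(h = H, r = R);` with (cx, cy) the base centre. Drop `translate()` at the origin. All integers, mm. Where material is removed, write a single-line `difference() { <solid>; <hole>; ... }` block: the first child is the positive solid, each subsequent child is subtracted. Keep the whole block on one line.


difference() { translate([357, 552, 0]) cylinder(h = 325, r = 164); translate([357, 552, 0]) cylinder(h = 325, r = 106); }


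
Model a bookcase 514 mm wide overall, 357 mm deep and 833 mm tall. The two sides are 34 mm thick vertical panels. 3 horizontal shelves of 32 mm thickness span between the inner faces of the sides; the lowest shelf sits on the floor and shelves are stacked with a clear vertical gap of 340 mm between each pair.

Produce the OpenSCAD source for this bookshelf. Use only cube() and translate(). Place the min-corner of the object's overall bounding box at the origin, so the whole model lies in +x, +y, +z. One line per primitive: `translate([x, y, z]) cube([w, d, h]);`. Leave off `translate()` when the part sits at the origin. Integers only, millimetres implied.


cube([34, 357, 833]);
translate([480, 0, 0]) cube([34, 357, 833]);
translate([34, 0, 0]) cube([446, 357, 32]);
translate([34, 0, 372]) cube([446, 357, 32]);
translate([34, 0, 744]) cube([446, 357, 32]);


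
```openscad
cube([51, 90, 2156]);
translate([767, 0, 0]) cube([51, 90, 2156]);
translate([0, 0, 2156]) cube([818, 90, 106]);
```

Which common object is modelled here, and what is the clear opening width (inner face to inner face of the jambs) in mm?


A door frame. The clear opening width is 716 mm.

Two 2156 mm tall posts with a header on top — a door frame. The left jamb is 51 mm wide at x = 0; the right jamb starts at x = 767. The clear opening is 767 − 51 = 716 mm.


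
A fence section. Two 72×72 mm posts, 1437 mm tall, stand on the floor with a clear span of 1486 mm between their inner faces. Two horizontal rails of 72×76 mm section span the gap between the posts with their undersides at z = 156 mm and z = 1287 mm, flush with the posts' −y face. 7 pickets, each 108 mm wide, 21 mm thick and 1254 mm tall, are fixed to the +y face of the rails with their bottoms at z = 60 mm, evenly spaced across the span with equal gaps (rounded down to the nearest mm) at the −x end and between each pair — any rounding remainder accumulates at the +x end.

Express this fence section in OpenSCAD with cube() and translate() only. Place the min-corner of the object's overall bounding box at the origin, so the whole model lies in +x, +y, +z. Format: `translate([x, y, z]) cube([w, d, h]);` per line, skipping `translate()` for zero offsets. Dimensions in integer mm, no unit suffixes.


cube([72, 72, 1437]);
translate([1558, 0, 0]) cube([72, 72, 1437]);
translate([72, 0, 156]) cube([1486, 72, 76]);
translate([72, 0, 1287]) cube([1486, 72, 76]);
translate([163, 72, 60]) cube([108, 21, 1254]);
translate([362, 72, 60]) cube([108, 21, 1254]);
translate([561, 72, 60]) cube([108, 21, 1254]);
translate([760, 72, 60]) cube([108, 21, 1254]);
translate([959, 72, 60]) cube([108, 21, 1254]);
translate([1158, 72, 60]) cube([108, 21, 1254]);
translate([1357, 72, 60]) cube([108, 21, 1254]);


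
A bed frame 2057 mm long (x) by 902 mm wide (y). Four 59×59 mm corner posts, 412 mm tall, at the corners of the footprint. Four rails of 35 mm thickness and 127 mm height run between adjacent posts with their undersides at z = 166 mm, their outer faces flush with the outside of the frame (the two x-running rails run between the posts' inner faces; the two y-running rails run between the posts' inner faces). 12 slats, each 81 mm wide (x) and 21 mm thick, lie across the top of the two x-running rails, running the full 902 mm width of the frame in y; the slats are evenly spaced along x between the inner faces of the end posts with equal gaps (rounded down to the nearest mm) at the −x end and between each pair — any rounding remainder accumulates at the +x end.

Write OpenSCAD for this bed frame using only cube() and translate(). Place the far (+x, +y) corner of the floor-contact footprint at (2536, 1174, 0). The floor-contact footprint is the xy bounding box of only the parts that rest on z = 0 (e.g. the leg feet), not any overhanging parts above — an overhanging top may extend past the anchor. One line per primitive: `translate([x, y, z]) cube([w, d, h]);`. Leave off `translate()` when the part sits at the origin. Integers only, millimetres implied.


// slat z = rail_z + rail_h = 166 + 127 = 293
// slat gap = ⌊(1939 − 12·81) / 13⌋ = 74
translate([479, 272, 0]) cube([59, 59, 412]);
translate([479, 1115, 0]) cube([59, 59, 412]);
translate([2477, 272, 0]) cube([59, 59, 412]);
translate([2477, 1115, 0]) cube([59, 59, 412]);
translate([538, 272, 166]) cube([1939, 35, 127]);
translate([538, 1139, 166]) cube([1939, 35, 127]);
translate([479, 331, 166]) cube([35, 784, 127]);
translate([2501, 331, 166]) cube([35, 784, 127]);
translate([612, 272, 293]) cube([81, 902, 21]);
translate([767, 272, 293]) cube([81, 902, 21]);
translate([922, 272, 293]) cube([81, 902, 21]);
translate([1077, 272, 293]) cube([81, 902, 21]);
translate([1232, 272, 293]) cube([81, 902, 21]);
translate([1387, 272, 293]) cube([81, 902, 21]);
translate([1542, 272, 293]) cube([81, 902, 21]);
translate([1697, 272, 293]) cube([81, 902, 21]);
translate([1852, 272, 293]) cube([81, 902, 21]);
translate([2007, 272, 293]) cube([81, 902, 21]);
translate([2162, 272, 293]) cube([81, 902, 21]);
translate([2317, 272, 293]) cube([81, 902, 21]);


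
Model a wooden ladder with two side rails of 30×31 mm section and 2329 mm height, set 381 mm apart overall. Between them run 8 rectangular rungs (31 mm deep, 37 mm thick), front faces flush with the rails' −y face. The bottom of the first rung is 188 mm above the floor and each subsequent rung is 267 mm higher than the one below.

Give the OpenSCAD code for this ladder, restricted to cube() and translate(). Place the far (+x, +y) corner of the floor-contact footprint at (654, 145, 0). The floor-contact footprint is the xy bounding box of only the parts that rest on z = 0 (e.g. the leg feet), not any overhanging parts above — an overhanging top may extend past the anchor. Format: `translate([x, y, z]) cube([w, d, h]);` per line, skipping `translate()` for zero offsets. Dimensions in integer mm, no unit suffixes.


translate([273, 114, 0]) cube([30, 31, 2329]);
translate([624, 114, 0]) cube([30, 31, 2329]);
translate([303, 114, 188]) cube([321, 31, 37]);
translate([303, 114, 455]) cube([321, 31, 37]);
translate([303, 114, 722]) cube([321, 31, 37]);
translate([303, 114, 989]) cube([321, 31, 37]);
translate([303, 114, 1256]) cube([321, 31, 37]);
translate([303, 114, 1523]) cube([321, 31, 37]);
translate([303, 114, 1790]) cube([321, 31, 37]);
translate([303, 114, 2057]) cube([321, 31, 37]);


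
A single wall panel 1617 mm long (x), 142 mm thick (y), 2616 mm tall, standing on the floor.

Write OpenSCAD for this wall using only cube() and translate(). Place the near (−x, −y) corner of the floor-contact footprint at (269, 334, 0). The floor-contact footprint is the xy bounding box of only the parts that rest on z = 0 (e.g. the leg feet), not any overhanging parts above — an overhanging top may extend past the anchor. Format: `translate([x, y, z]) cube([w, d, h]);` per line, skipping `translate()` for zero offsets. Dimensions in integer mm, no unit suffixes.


translate([269, 334, 0]) cube([1617, 142, 2616]);


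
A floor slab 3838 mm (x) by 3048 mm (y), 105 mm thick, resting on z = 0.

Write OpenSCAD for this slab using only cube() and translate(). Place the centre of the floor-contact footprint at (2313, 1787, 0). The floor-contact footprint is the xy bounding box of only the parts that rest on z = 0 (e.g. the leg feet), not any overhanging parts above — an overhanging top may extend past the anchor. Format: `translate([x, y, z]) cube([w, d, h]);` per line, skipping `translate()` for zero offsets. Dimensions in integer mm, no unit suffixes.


translate([394, 263, 0]) cube([3838, 3048, 105]);


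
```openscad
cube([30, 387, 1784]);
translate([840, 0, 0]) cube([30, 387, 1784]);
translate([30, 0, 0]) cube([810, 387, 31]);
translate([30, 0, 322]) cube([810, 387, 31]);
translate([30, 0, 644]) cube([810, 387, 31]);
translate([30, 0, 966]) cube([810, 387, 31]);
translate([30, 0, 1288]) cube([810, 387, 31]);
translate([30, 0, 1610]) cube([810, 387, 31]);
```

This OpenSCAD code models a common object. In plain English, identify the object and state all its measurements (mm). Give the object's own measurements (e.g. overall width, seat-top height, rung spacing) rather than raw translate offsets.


An open bookshelf. Two side panels, each 30 mm thick, 387 mm deep and 1784 mm tall, stand 870 mm apart (outside-to-outside). Between them sit 6 shelves, each 31 mm thick and 387 mm deep, spanning the full gap between the sides. The bottom shelf rests on the floor (its underside at z = 0) and the clear gap between one shelf's top and the next shelf's underside is 291 mm.


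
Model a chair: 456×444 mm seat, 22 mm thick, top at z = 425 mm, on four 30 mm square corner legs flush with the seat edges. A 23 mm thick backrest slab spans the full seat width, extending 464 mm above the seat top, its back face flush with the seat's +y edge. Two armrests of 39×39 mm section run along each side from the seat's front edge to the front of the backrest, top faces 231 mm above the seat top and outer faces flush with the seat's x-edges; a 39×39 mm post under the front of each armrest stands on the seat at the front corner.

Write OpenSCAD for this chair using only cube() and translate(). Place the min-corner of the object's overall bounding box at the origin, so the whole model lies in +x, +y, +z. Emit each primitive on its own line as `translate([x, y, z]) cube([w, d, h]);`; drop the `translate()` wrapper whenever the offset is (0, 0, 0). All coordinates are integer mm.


translate([0, 0, 403]) cube([456, 444, 22]);
cube([30, 30, 403]);
translate([426, 0, 0]) cube([30, 30, 403]);
translate([0, 414, 0]) cube([30, 30, 403]);
translate([426, 414, 0]) cube([30, 30, 403]);
translate([0, 421, 425]) cube([456, 23, 464]);
translate([0, 0, 617]) cube([39, 421, 39]);
translate([417, 0, 617]) cube([39, 421, 39]);
translate([0, 0, 425]) cube([39, 39, 192]);
translate([417, 0, 425]) cube([39, 39, 192]);


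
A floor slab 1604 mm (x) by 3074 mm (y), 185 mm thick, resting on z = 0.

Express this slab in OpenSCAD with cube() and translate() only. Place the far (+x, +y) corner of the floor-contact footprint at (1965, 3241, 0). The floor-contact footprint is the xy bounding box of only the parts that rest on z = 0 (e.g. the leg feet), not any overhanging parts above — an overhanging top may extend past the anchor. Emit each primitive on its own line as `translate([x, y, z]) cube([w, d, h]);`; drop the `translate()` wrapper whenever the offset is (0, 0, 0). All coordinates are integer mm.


translate([361, 167, 0]) cube([1604, 3074, 185]);


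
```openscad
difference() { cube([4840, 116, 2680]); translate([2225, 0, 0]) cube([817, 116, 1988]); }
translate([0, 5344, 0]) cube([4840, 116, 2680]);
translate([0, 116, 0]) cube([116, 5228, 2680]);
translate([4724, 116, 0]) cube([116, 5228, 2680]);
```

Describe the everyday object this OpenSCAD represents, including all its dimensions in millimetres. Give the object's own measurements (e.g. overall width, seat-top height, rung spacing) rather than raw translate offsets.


A single room: four walls, each 2680 mm tall and 116 mm thick, enclosing an outside footprint 4840×5460 mm (x × y), no floor or roof. The front and back walls (−y and +y sides) run the full x-width; the side walls fit between their inner faces. A door opening 817 mm wide and 1988 mm tall is cut through the front wall from the floor up, its −x edge 2225 mm from the wall's −x end.


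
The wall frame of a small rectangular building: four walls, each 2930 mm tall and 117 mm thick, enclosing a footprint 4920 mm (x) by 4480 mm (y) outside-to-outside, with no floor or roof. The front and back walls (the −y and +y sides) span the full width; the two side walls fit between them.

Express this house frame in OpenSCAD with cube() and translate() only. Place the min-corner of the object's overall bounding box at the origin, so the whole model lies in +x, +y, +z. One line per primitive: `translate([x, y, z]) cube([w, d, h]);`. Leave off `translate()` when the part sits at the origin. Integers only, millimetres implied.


cube([4920, 117, 2930]);
translate([0, 4363, 0]) cube([4920, 117, 2930]);
translate([0, 117, 0]) cube([117, 4246, 2930]);
translate([4803, 117, 0]) cube([117, 4246, 2930]);


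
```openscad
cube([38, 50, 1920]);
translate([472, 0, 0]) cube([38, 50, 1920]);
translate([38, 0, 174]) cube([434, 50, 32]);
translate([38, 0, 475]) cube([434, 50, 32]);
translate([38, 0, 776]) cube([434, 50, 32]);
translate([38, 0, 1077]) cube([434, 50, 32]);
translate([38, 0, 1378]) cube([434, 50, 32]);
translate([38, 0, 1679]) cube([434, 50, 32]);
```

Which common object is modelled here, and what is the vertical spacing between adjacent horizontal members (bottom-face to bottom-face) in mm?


A ladder. The rung spacing is 301 mm.

Two tall 38×50 posts with 6 short bars between them — a ladder. Adjacent rungs sit at z = 174 and z = 475, so the spacing is 475 − 174 = 301 mm.


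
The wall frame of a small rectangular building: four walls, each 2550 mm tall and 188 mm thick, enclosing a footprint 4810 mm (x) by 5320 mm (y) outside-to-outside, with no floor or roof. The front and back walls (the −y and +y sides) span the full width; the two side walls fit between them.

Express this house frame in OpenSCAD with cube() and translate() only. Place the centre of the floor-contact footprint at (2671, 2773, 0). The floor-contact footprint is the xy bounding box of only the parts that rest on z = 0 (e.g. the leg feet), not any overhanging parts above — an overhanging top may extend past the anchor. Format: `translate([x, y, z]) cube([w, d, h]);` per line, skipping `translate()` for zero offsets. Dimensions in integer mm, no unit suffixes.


translate([266, 113, 0]) cube([4810, 188, 2550]);
translate([266, 5245, 0]) cube([4810, 188, 2550]);
translate([266, 301, 0]) cube([188, 4944, 2550]);
translate([4888, 301, 0]) cube([188, 4944, 2550]);
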